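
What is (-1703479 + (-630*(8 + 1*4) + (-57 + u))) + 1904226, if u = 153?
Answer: 193283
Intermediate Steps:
(-1703479 + (-630*(8 + 1*4) + (-57 + u))) + 1904226 = (-1703479 + (-630*(8 + 1*4) + (-57 + 153))) + 1904226 = (-1703479 + (-630*(8 + 4) + 96)) + 1904226 = (-1703479 + (-630*12 + 96)) + 1904226 = (-1703479 + (-7560 + 96)) + 1904226 = (-1703479 - 7464) + 1904226 = -1710943 + 1904226 = 193283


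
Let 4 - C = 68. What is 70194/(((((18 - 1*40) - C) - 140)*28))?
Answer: -35097/1372 ≈ -25.581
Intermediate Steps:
C = -64 (C = 4 - 1*68 = 4 - 68 = -64)
70194/(((((18 - 1*40) - C) - 140)*28)) = 70194/(((((18 - 1*40) - 1*(-64)) - 140)*28)) = 70194/(((((18 - 40) + 64) - 140)*28)) = 70194/((((-22 + 64) - 140)*28)) = 70194/(((42 - 140)*28)) = 70194/((-98*28)) = 70194/(-2744) = 70194*(-1/2744) = -35097/1372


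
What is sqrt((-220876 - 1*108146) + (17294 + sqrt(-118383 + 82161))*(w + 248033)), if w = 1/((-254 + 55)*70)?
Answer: sqrt(832288396679326580 + 48129538667770*I*sqrt(36222))/13930 ≈ 65493.0 + 360.39*I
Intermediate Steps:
w = -1/13930 (w = 1/(-199*70) = 1/(-13930) = -1/13930 ≈ -7.1788e-5)
sqrt((-220876 - 1*108146) + (17294 + sqrt(-118383 + 82161))*(w + 248033)) = sqrt((-220876 - 1*108146) + (17294 + sqrt(-118383 + 82161))*(-1/13930 + 248033)) = sqrt((-220876 - 108146) + (17294 + sqrt(-36222))*(3455099689/13930)) = sqrt(-329022 + (17294 + I*sqrt(36222))*(3455099689/13930)) = sqrt(-329022 + (29876247010783/6965 + 3455099689*I*sqrt(36222)/13930)) = sqrt(29873955372553/6965 + 3455099689*I*sqrt(36222)/13930)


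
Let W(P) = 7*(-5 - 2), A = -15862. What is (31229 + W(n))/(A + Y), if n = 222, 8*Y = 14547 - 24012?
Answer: -249440/136361 ≈ -1.8293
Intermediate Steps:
Y = -9465/8 (Y = (14547 - 24012)/8 = (⅛)*(-9465) = -9465/8 ≈ -1183.1)
W(P) = -49 (W(P) = 7*(-7) = -49)
(31229 + W(n))/(A + Y) = (31229 - 49)/(-15862 - 9465/8) = 31180/(-136361/8) = 31180*(-8/136361) = -249440/136361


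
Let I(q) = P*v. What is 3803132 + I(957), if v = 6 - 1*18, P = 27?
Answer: 3802808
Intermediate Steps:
v = -12 (v = 6 - 18 = -12)
I(q) = -324 (I(q) = 27*(-12) = -324)
3803132 + I(957) = 3803132 - 324 = 3802808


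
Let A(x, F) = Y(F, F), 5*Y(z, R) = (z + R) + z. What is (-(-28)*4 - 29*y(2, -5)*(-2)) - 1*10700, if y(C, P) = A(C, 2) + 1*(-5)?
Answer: -54042/5 ≈ -10808.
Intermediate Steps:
Y(z, R) = R/5 + 2*z/5 (Y(z, R) = ((z + R) + z)/5 = ((R + z) + z)/5 = (R + 2*z)/5 = R/5 + 2*z/5)
A(x, F) = 3*F/5 (A(x, F) = F/5 + 2*F/5 = 3*F/5)
y(C, P) = -19/5 (y(C, P) = (3/5)*2 + 1*(-5) = 6/5 - 5 = -19/5)
(-(-28)*4 - 29*y(2, -5)*(-2)) - 1*10700 = (-(-28)*4 - (-551)*(-2)/5) - 1*10700 = (-7*(-16) - 29*38/5) - 10700 = (112 - 1102/5) - 10700 = -542/5 - 10700 = -54042/5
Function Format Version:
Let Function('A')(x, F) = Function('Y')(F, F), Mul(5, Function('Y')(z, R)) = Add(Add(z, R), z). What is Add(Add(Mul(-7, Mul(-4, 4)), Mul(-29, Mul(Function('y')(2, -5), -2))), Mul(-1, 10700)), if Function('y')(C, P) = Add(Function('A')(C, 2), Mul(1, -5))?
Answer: Rational(-54042, 5) ≈ -10808.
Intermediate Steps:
Function('Y')(z, R) = Add(Mul(Rational(1, 5), R), Mul(Rational(2, 5), z)) (Function('Y')(z, R) = Mul(Rational(1, 5), Add(Add(z, R), z)) = Mul(Rational(1, 5), Add(Add(R, z), z)) = Mul(Rational(1, 5), Add(R, Mul(2, z))) = Add(Mul(Rational(1, 5), R), Mul(Rational(2, 5), z)))
Function('A')(x, F) = Mul(Rational(3, 5), F) (Function('A')(x, F) = Add(Mul(Rational(1, 5), F), Mul(Rational(2, 5), F)) = Mul(Rational(3, 5), F))
Function('y')(C, P) = Rational(-19, 5) (Function('y')(C, P) = Add(Mul(Rational(3, 5), 2), Mul(1, -5)) = Add(Rational(6, 5), -5) = Rational(-19, 5))
Add(Add(Mul(-7, Mul(-4, 4)), Mul(-29, Mul(Function('y')(2, -5), -2))), Mul(-1, 10700)) = Add(Add(Mul(-7, Mul(-4, 4)), Mul(-29, Mul(Rational(-19, 5), -2))), Mul(-1, 10700)) = Add(Add(Mul(-7, -16), Mul(-29, Rational(38, 5))), -10700) = Add(Add(112, Rational(-1102, 5)), -10700) = Add(Rational(-542, 5), -10700) = Rational(-54042, 5)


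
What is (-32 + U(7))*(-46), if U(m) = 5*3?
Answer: 782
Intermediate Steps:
U(m) = 15
(-32 + U(7))*(-46) = (-32 + 15)*(-46) = -17*(-46) = 782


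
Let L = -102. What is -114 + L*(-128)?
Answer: 12942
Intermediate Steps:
-114 + L*(-128) = -114 - 102*(-128) = -114 + 13056 = 12942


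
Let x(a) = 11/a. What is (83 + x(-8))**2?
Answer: 426409/64 ≈ 6662.6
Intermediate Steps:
(83 + x(-8))**2 = (83 + 11/(-8))**2 = (83 + 11*(-1/8))**2 = (83 - 11/8)**2 = (653/8)**2 = 426409/64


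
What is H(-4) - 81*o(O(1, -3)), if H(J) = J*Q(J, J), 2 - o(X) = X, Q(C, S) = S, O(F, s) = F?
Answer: -65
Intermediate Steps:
o(X) = 2 - X
H(J) = J² (H(J) = J*J = J²)
H(-4) - 81*o(O(1, -3)) = (-4)² - 81*(2 - 1*1) = 16 - 81*(2 - 1) = 16 - 81*1 = 16 - 81 = -65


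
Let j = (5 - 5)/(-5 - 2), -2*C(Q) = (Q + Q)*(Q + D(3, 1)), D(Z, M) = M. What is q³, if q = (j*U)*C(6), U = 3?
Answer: 0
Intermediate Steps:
C(Q) = -Q*(1 + Q) (C(Q) = -(Q + Q)*(Q + 1)/2 = -2*Q*(1 + Q)/2 = -Q*(1 + Q))
j = 0 (j = 0/(-7) = 0*(-⅐) = 0)
q = 0 (q = (0*3)*(-1*6*(1 + 6)) = 0*(-1*6*7) = 0*(-42) = 0)
q³ = 0³ = 0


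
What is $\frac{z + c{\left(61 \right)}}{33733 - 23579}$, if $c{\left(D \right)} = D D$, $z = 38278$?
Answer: $\frac{41999}{10154} \approx 4.1362$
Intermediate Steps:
$c{\left(D \right)} = D^{2}$
$\frac{z + c{\left(61 \right)}}{33733 - 23579} = \frac{38278 + 61^{2}}{33733 - 23579} = \frac{38278 + 3721}{10154} = 41999 \cdot \frac{1}{10154} = \frac{41999}{10154}$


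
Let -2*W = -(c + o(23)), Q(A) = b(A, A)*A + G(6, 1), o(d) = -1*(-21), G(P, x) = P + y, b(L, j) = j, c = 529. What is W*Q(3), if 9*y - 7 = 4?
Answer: 40150/9 ≈ 4461.1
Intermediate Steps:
y = 11/9 (y = 7/9 + (1/9)*4 = 7/9 + 4/9 = 11/9 ≈ 1.2222)
G(P, x) = 11/9 + P (G(P, x) = P + 11/9 = 11/9 + P)
o(d) = 21
Q(A) = 65/9 + A**2 (Q(A) = A*A + (11/9 + 6) = A**2 + 65/9 = 65/9 + A**2)
W = 275 (W = -(-1)*(529 + 21)/2 = -(-1)*550/2 = -1/2*(-550) = 275)
W*Q(3) = 275*(65/9 + 3**2) = 275*(65/9 + 9) = 275*(146/9) = 40150/9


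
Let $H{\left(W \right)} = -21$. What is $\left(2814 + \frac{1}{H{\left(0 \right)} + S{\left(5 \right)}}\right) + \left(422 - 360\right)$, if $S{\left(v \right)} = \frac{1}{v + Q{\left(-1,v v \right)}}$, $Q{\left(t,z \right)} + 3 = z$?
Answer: $\frac{1627789}{566} \approx 2876.0$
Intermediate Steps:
$Q{\left(t,z \right)} = -3 + z$
$S{\left(v \right)} = \frac{1}{-3 + v + v^{2}}$ ($S{\left(v \right)} = \frac{1}{v + \left(-3 + v v\right)} = \frac{1}{v + \left(-3 + v^{2}\right)} = \frac{1}{-3 + v + v^{2}}$)
$\left(2814 + \frac{1}{H{\left(0 \right)} + S{\left(5 \right)}}\right) + \left(422 - 360\right) = \left(2814 + \frac{1}{-21 + \frac{1}{-3 + 5 + 5^{2}}}\right) + \left(422 - 360\right) = \left(2814 + \frac{1}{-21 + \frac{1}{-3 + 5 + 25}}\right) + 62 = \left(2814 + \frac{1}{-21 + \frac{1}{27}}\right) + 62 = \left(2814 + \frac{1}{- \frac{566}{27}}\right) + 62 = \left(2814 - \frac{27}{566}\right) + 62 = \frac{1592697}{566} + 62 = \frac{1627789}{566}$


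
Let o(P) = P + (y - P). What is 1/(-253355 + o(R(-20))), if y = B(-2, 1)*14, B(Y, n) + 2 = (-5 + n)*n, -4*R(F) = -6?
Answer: -1/253439 ≈ -3.9457e-6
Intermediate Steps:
R(F) = 3/2 (R(F) = -¼*(-6) = 3/2)
B(Y, n) = -2 + n*(-5 + n) (B(Y, n) = -2 + (-5 + n)*n = -2 + n*(-5 + n))
y = -84 (y = (-2 + 1² - 5*1)*14 = (-2 + 1 - 5)*14 = -6*14 = -84)
o(P) = -84 (o(P) = P + (-84 - P) = -84)
1/(-253355 + o(R(-20))) = 1/(-253355 - 84) = 1/(-253439) = -1/253439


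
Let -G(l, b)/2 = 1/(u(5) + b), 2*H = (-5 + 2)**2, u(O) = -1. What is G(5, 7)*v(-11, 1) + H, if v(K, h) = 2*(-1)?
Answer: 31/6 ≈ 5.1667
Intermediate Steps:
v(K, h) = -2
H = 9/2 (H = (-5 + 2)**2/2 = (1/2)*(-3)**2 = (1/2)*9 = 9/2 ≈ 4.5000)
G(l, b) = -2/(-1 + b)
G(5, 7)*v(-11, 1) + H = -2/(-1 + 7)*(-2) + 9/2 = -2/6*(-2) + 9/2 = -2*1/6*(-2) + 9/2 = -1/3*(-2) + 9/2 = 2/3 + 9/2 = 31/6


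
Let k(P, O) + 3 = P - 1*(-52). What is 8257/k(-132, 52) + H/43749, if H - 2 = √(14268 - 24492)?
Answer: -361235327/3631167 + 4*I*√71/14583 ≈ -99.482 + 0.0023112*I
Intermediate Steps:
k(P, O) = 49 + P (k(P, O) = -3 + (P - 1*(-52)) = -3 + (P + 52) = -3 + (52 + P) = 49 + P)
H = 2 + 12*I*√71 (H = 2 + √(14268 - 24492) = 2 + √(-10224) = 2 + 12*I*√71 ≈ 2.0 + 101.11*I)
8257/k(-132, 52) + H/43749 = 8257/(49 - 132) + (2 + 12*I*√71)/43749 = 8257/(-83) + (2 + 12*I*√71)*(1/43749) = 8257*(-1/83) + (2/43749 + 4*I*√71/14583) = -8257/83 + (2/43749 + 4*I*√71/14583) = -361235327/3631167 + 4*I*√71/14583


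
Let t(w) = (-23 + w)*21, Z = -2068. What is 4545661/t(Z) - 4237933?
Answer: -186096421624/43911 ≈ -4.2380e+6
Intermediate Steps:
t(w) = -483 + 21*w
4545661/t(Z) - 4237933 = 4545661/(-483 + 21*(-2068)) - 4237933 = 4545661/(-483 - 43428) - 4237933 = 4545661/(-43911) - 4237933 = 4545661*(-1/43911) - 4237933 = -4545661/43911 - 4237933 = -186096421624/43911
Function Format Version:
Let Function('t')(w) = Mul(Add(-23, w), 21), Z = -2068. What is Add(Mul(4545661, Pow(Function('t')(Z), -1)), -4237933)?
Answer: Rational(-186096421624, 43911) ≈ -4.2380e+6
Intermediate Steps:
Function('t')(w) = Add(-483, Mul(21, w))
Add(Mul(4545661, Pow(Function('t')(Z), -1)), -4237933) = Add(Mul(4545661, Pow(Add(-483, Mul(21, -2068)), -1)), -4237933) = Add(Mul(4545661, Pow(Add(-483, -43428), -1)), -4237933) = Add(Mul(4545661, Pow(-43911, -1)), -4237933) = Add(Mul(4545661, Rational(-1, 43911)), -4237933) = Add(Rational(-4545661, 43911), -4237933) = Rational(-186096421624, 43911)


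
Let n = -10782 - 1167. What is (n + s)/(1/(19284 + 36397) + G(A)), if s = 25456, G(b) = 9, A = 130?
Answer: 752083267/501130 ≈ 1500.8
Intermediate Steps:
n = -11949
(n + s)/(1/(19284 + 36397) + G(A)) = (-11949 + 25456)/(1/(19284 + 36397) + 9) = 13507/(1/55681 + 9) = 13507/(501130/55681) = 13507*(55681/501130) = 752083267/501130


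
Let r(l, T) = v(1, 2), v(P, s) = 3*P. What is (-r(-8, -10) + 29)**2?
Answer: 676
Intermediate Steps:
r(l, T) = 3 (r(l, T) = 3*1 = 3)
(-r(-8, -10) + 29)**2 = (-1*3 + 29)**2 = (-3 + 29)**2 = 26**2 = 676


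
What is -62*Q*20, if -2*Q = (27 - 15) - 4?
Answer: 4960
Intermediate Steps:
Q = -4 (Q = -((27 - 15) - 4)/2 = -(12 - 4)/2 = -½*8 = -4)
-62*Q*20 = -62*(-4)*20 = 248*20 = 4960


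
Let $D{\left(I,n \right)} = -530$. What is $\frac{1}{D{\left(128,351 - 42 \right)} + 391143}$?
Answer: $\frac{1}{390613} \approx 2.5601 \cdot 10^{-6}$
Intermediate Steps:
$\frac{1}{D{\left(128,351 - 42 \right)} + 391143} = \frac{1}{-530 + 391143} = \frac{1}{390613}$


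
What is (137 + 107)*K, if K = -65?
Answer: -15860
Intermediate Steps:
(137 + 107)*K = (137 + 107)*(-65) = 244*(-65) = -15860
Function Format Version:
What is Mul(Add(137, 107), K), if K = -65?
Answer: -15860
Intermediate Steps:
Mul(Add(137, 107), K) = Mul(Add(137, 107), -65) = Mul(244, -65) = -15860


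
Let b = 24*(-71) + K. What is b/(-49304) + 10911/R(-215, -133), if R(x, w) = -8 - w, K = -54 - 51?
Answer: 538182069/6163000 ≈ 87.325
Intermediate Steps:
K = -105
b = -1809 (b = 24*(-71) - 105 = -1704 - 105 = -1809)
b/(-49304) + 10911/R(-215, -133) = -1809/(-49304) + 10911/(-8 - 1*(-133)) = -1809*(-1/49304) + 10911/(-8 + 133) = 1809/49304 + 10911/125 = 538182069/6163000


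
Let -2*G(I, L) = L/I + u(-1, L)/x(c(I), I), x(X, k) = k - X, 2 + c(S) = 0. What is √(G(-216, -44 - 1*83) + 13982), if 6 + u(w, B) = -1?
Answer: √207458968983/3852 ≈ 118.24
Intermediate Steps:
u(w, B) = -7 (u(w, B) = -6 - 1 = -7)
c(S) = -2 (c(S) = -2 + 0 = -2)
G(I, L) = 7/(2*(2 + I)) - L/(2*I) (G(I, L) = -(L/I - 7/(I - 1*(-2)))/2 = -(L/I - 7/(I + 2))/2 = -(L/I - 7/(2 + I))/2 = -(-7/(2 + I) + L/I)/2 = 7/(2*(2 + I)) - L/(2*I))
√(G(-216, -44 - 1*83) + 13982) = √((½)*(7*(-216) - (-44 - 1*83)*(2 - 216))/(-216*(2 - 216)) + 13982) = √((½)*(-1/216)*(-1512 - 1*(-44 - 83)*(-214))/(-214) + 13982) = √((½)*(-1/216)*(-1/214)*(-1512 - 1*(-127)*(-214)) + 13982) = √((½)*(-1/216)*(-1/214)*(-1512 - 27178) + 13982) = √((½)*(-1/216)*(-1/214)*(-28690) + 13982) = √(-14345/46224 + 13982) = √(646289623/46224) = √207458968983/3852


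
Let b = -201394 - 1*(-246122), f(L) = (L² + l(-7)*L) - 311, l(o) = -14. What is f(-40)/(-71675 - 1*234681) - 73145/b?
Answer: -5622777923/3425672792 ≈ -1.6414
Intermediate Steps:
f(L) = -311 + L² - 14*L (f(L) = (L² - 14*L) - 311 = -311 + L² - 14*L)
b = 44728 (b = -201394 + 246122 = 44728)
f(-40)/(-71675 - 1*234681) - 73145/b = (-311 + (-40)² - 14*(-40))/(-71675 - 1*234681) - 73145/44728 = (-311 + 1600 + 560)/(-71675 - 234681) - 73145*1/44728 = 1849/(-306356) - 73145/44728 = 1849*(-1/306356) - 73145/44728 = -1849/306356 - 73145/44728 = -5622777923/3425672792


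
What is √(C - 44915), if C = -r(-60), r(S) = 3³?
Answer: I*√44942 ≈ 212.0*I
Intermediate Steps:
r(S) = 27
C = -27 (C = -1*27 = -27)
√(C - 44915) = √(-27 - 44915) = √(-44942) = I*√44942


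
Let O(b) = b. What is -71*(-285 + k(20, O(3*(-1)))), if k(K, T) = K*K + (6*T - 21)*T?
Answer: -16472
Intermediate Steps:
k(K, T) = K² + T*(-21 + 6*T) (k(K, T) = K² + (-21 + 6*T)*T = K² + T*(-21 + 6*T))
-71*(-285 + k(20, O(3*(-1)))) = -71*(-285 + (20² - 63*(-1) + 6*(3*(-1))²)) = -71*(-285 + (400 - 21*(-3) + 6*(-3)²)) = -71*(-285 + (400 + 63 + 6*9)) = -71*(-285 + (400 + 63 + 54)) = -71*(-285 + 517) = -71*232 = -16472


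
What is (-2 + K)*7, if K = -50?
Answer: -364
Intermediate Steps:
(-2 + K)*7 = (-2 - 50)*7 = -52*7 = -364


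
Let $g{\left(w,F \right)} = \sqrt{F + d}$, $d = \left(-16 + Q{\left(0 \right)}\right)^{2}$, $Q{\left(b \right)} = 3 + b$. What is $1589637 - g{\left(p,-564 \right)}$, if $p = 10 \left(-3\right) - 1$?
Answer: $1589637 - i \sqrt{395} \approx 1.5896 \cdot 10^{6} - 19.875 i$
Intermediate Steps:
$d = 169$ ($d = \left(-16 + \left(3 + 0\right)\right)^{2} = \left(-16 + 3\right)^{2} = \left(-13\right)^{2} = 169$)
$p = -31$ ($p = -30 - 1 = -31$)
$g{\left(w,F \right)} = \sqrt{169 + F}$ ($g{\left(w,F \right)} = \sqrt{F + 169} = \sqrt{169 + F}$)
$1589637 - g{\left(p,-564 \right)} = 1589637 - \sqrt{169 - 564} = 1589637 - \sqrt{-395} = 1589637 - i \sqrt{395}$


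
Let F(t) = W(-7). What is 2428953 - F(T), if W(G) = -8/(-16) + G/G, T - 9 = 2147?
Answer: 4857903/2 ≈ 2.4290e+6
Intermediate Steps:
T = 2156 (T = 9 + 2147 = 2156)
W(G) = 3/2 (W(G) = -8*(-1/16) + 1 = ½ + 1 = 3/2)
F(t) = 3/2
2428953 - F(T) = 2428953 - 1*3/2 = 2428953 - 3/2 = 4857903/2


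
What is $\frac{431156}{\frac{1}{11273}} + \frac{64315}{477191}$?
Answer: $\frac{2319349438063623}{477191} \approx 4.8604 \cdot 10^{9}$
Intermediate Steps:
$\frac{431156}{\frac{1}{11273}} + \frac{64315}{477191} = 431156 \frac{1}{\frac{1}{11273}} + 64315 \cdot \frac{1}{477191} = 431156 \cdot 11273 + \frac{64315}{477191} = 4860421588 + \frac{64315}{477191} = \frac{2319349438063623}{477191}$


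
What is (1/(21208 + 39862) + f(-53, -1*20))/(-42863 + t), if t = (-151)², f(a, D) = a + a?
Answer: 6473419/1225186340 ≈ 0.0052836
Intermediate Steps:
f(a, D) = 2*a
t = 22801
(1/(21208 + 39862) + f(-53, -1*20))/(-42863 + t) = (1/(21208 + 39862) + 2*(-53))/(-42863 + 22801) = (1/61070 - 106)/(-20062) = (1/61070 - 106)*(-1/20062) = -6473419/61070*(-1/20062) = 6473419/1225186340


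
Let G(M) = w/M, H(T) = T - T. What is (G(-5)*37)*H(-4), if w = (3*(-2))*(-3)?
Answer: 0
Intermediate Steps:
H(T) = 0
w = 18 (w = -6*(-3) = 18)
G(M) = 18/M
(G(-5)*37)*H(-4) = ((18/(-5))*37)*0 = ((18*(-⅕))*37)*0 = -18/5*37*0 = -666/5*0 = 0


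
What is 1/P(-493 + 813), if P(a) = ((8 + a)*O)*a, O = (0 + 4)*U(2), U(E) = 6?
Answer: 1/2519040 ≈ 3.9698e-7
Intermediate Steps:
O = 24 (O = (0 + 4)*6 = 4*6 = 24)
P(a) = a*(192 + 24*a) (P(a) = ((8 + a)*24)*a = (192 + 24*a)*a = a*(192 + 24*a))
1/P(-493 + 813) = 1/(24*(-493 + 813)*(8 + (-493 + 813))) = 1/(24*320*(8 + 320)) = 1/(24*320*328) = 1/2519040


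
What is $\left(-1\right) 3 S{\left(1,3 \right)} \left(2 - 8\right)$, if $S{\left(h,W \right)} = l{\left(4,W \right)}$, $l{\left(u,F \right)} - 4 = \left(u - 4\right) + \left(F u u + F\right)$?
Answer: $990$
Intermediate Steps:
$l{\left(u,F \right)} = F + u + F u^{2}$ ($l{\left(u,F \right)} = 4 + \left(\left(u - 4\right) + \left(F u u + F\right)\right) = 4 + \left(\left(-4 + u\right) + \left(F u^{2} + F\right)\right) = 4 + \left(\left(-4 + u\right) + \left(F + F u^{2}\right)\right) = 4 + \left(-4 + F + u + F u^{2}\right) = F + u + F u^{2}$)
$S{\left(h,W \right)} = 4 + 17 W$ ($S{\left(h,W \right)} = W + 4 + W 4^{2} = W + 4 + W 16 = W + 4 + 16 W = 4 + 17 W$)
$\left(-1\right) 3 S{\left(1,3 \right)} \left(2 - 8\right) = \left(-1\right) 3 \left(4 + 17 \cdot 3\right) \left(2 - 8\right) = - 3 \left(4 + 51\right) \left(2 - 8\right) = \left(-3\right) 55 \left(2 - 8\right) = \left(-165\right) \left(-6\right) = 990$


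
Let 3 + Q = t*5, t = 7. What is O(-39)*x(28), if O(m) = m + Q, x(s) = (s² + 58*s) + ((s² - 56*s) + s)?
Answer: -11564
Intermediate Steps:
Q = 32 (Q = -3 + 7*5 = -3 + 35 = 32)
x(s) = 2*s² + 3*s (x(s) = (s² + 58*s) + (s² - 55*s) = 2*s² + 3*s)
O(m) = 32 + m (O(m) = m + 32 = 32 + m)
O(-39)*x(28) = (32 - 39)*(28*(3 + 2*28)) = -196*(3 + 56) = -196*59 = -7*1652 = -11564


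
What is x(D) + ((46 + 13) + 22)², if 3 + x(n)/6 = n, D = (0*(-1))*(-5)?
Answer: 6543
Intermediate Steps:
D = 0 (D = 0*(-5) = 0)
x(n) = -18 + 6*n
x(D) + ((46 + 13) + 22)² = (-18 + 6*0) + ((46 + 13) + 22)² = (-18 + 0) + (59 + 22)² = -18 + 81² = -18 + 6561 = 6543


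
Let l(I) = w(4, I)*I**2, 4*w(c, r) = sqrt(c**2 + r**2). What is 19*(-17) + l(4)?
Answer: -323 + 16*sqrt(2) ≈ -300.37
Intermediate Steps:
w(c, r) = sqrt(c**2 + r**2)/4
l(I) = I**2*sqrt(16 + I**2)/4 (l(I) = (sqrt(4**2 + I**2)/4)*I**2 = (sqrt(16 + I**2)/4)*I**2 = I**2*sqrt(16 + I**2)/4)
19*(-17) + l(4) = 19*(-17) + (1/4)*4**2*sqrt(16 + 4**2) = -323 + (1/4)*16*sqrt(16 + 16) = -323 + (1/4)*16*sqrt(32) = -323 + (1/4)*16*(4*sqrt(2)) = -323 + 16*sqrt(2)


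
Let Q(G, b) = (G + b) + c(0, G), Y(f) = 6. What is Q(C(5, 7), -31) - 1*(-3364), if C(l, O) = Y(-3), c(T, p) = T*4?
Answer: 3339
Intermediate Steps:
c(T, p) = 4*T
C(l, O) = 6
Q(G, b) = G + b (Q(G, b) = (G + b) + 4*0 = (G + b) + 0 = G + b)
Q(C(5, 7), -31) - 1*(-3364) = (6 - 31) - 1*(-3364) = -25 + 3364 = 3339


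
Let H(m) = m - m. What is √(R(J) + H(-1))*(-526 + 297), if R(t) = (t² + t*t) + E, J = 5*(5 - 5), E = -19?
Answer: -229*I*√19 ≈ -998.19*I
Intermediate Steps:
J = 0 (J = 5*0 = 0)
H(m) = 0
R(t) = -19 + 2*t² (R(t) = (t² + t*t) - 19 = (t² + t²) - 19 = 2*t² - 19 = -19 + 2*t²)
√(R(J) + H(-1))*(-526 + 297) = √((-19 + 2*0²) + 0)*(-526 + 297) = √((-19 + 2*0) + 0)*(-229) = √((-19 + 0) + 0)*(-229) = √(-19 + 0)*(-229) = √(-19)*(-229) = (I*√19)*(-229) = -229*I*√19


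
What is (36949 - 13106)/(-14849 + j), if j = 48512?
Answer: 23843/33663 ≈ 0.70829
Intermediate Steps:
(36949 - 13106)/(-14849 + j) = (36949 - 13106)/(-14849 + 48512) = 23843/33663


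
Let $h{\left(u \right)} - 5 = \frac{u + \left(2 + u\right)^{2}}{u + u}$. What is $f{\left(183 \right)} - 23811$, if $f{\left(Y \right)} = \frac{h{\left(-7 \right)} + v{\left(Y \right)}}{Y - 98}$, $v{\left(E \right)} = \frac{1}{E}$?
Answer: $- \frac{518531194}{21777} \approx -23811.0$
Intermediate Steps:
$h{\left(u \right)} = 5 + \frac{u + \left(2 + u\right)^{2}}{2 u}$ ($h{\left(u \right)} = 5 + \frac{u + \left(2 + u\right)^{2}}{u + u} = 5 + \frac{u + \left(2 + u\right)^{2}}{2 u}$)
$f{\left(Y \right)} = \frac{\frac{26}{7} + \frac{1}{Y}}{-98 + Y}$ ($f{\left(Y \right)} = \frac{\frac{\left(2 - 7\right)^{2} + 11 \left(-7\right)}{2 \left(-7\right)} + \frac{1}{Y}}{Y - 98} = \frac{\frac{1}{2} \left(- \frac{1}{7}\right) \left(\left(-5\right)^{2} - 77\right) + \frac{1}{Y}}{-98 + Y} = \frac{\frac{1}{2} \left(- \frac{1}{7}\right) \left(25 - 77\right) + \frac{1}{Y}}{-98 + Y} = \frac{\frac{1}{2} \left(- \frac{1}{7}\right) \left(-52\right) + \frac{1}{Y}}{-98 + Y} = \frac{\frac{26}{7} + \frac{1}{Y}}{-98 + Y}$)
$f{\left(183 \right)} - 23811 = \frac{7 + 26 \cdot 183}{7 \cdot 183 \left(-98 + 183\right)} - 23811 = \frac{1}{7} \cdot \frac{1}{183} \cdot \frac{1}{85} \left(7 + 4758\right) - 23811 = \frac{1}{7} \cdot \frac{1}{183} \cdot \frac{1}{85} \cdot 4765 - 23811 = \frac{953}{21777} - 23811 = - \frac{518531194}{21777}$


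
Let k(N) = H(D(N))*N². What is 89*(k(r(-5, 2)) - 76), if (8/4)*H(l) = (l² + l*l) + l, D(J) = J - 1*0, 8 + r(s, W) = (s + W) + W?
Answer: 1089449/2 ≈ 5.4472e+5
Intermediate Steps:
r(s, W) = -8 + s + 2*W (r(s, W) = -8 + ((s + W) + W) = -8 + ((W + s) + W) = -8 + (s + 2*W) = -8 + s + 2*W)
D(J) = J (D(J) = J + 0 = J)
H(l) = l² + l/2 (H(l) = ((l² + l*l) + l)/2 = ((l² + l²) + l)/2 = (2*l² + l)/2 = (l + 2*l²)/2 = l² + l/2)
k(N) = N³*(½ + N) (k(N) = (N*(½ + N))*N² = N³*(½ + N))
89*(k(r(-5, 2)) - 76) = 89*((-8 - 5 + 2*2)³*(½ + (-8 - 5 + 2*2)) - 76) = 89*((-8 - 5 + 4)³*(½ + (-8 - 5 + 4)) - 76) = 89*((-9)³*(½ - 9) - 76) = 89*(-729*(-17/2) - 76) = 89*(12393/2 - 76) = 89*(12241/2) = 1089449/2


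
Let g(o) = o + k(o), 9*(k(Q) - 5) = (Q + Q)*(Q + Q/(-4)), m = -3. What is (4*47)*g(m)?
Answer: 658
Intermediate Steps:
k(Q) = 5 + Q²/6 (k(Q) = 5 + ((Q + Q)*(Q + Q/(-4)))/9 = 5 + ((2*Q)*(Q + Q*(-¼)))/9 = 5 + ((2*Q)*(Q - Q/4))/9 = 5 + ((2*Q)*(3*Q/4))/9 = 5 + (3*Q²/2)/9 = 5 + Q²/6)
g(o) = 5 + o + o²/6 (g(o) = o + (5 + o²/6) = 5 + o + o²/6)
(4*47)*g(m) = (4*47)*(5 - 3 + (⅙)*(-3)²) = 188*(5 - 3 + (⅙)*9) = 188*(5 - 3 + 3/2) = 188*(7/2) = 658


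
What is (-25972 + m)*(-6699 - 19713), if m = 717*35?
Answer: 23163324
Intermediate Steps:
m = 25095
(-25972 + m)*(-6699 - 19713) = (-25972 + 25095)*(-6699 - 19713) = -877*(-26412) = 23163324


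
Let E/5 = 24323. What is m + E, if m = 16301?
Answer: 137916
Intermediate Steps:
E = 121615 (E = 5*24323 = 121615)
m + E = 16301 + 121615 = 137916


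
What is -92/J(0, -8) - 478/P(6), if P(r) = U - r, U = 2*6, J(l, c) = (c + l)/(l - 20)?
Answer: -929/3 ≈ -309.67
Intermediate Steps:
J(l, c) = (c + l)/(-20 + l)
U = 12
P(r) = 12 - r
-92/J(0, -8) - 478/P(6) = -92*(-20 + 0)/(-8 + 0) - 478/(12 - 1*6) = -92/(-8/(-20)) - 478/(12 - 6) = -92/((-1/20*(-8))) - 478/6 = -92/⅖ - 478*⅙ = -92*5/2 - 239/3 = -230 - 239/3 = -929/3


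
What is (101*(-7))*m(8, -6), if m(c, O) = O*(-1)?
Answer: -4242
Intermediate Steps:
m(c, O) = -O
(101*(-7))*m(8, -6) = (101*(-7))*(-1*(-6)) = -707*6 = -4242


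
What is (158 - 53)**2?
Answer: 11025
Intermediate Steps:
(158 - 53)**2 = 105**2 = 11025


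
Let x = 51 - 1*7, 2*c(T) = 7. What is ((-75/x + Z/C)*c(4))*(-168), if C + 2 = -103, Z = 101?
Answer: 86233/55 ≈ 1567.9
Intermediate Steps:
c(T) = 7/2 (c(T) = (½)*7 = 7/2)
x = 44 (x = 51 - 7 = 44)
C = -105 (C = -2 - 103 = -105)
((-75/x + Z/C)*c(4))*(-168) = ((-75/44 + 101/(-105))*(7/2))*(-168) = ((-75*1/44 + 101*(-1/105))*(7/2))*(-168) = ((-75/44 - 101/105)*(7/2))*(-168) = -12319/4620*7/2*(-168) = -12319/1320*(-168) = 86233/55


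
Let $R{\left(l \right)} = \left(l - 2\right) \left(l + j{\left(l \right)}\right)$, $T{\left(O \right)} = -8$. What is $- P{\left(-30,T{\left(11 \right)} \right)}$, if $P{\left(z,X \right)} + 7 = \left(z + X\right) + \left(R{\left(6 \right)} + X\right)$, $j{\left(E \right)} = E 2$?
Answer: $-19$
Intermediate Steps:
$j{\left(E \right)} = 2 E$
$R{\left(l \right)} = 3 l \left(-2 + l\right)$ ($R{\left(l \right)} = \left(l - 2\right) \left(l + 2 l\right) = \left(-2 + l\right) 3 l = 3 l \left(-2 + l\right)$)
$P{\left(z,X \right)} = 65 + z + 2 X$ ($P{\left(z,X \right)} = -7 + \left(\left(z + X\right) + \left(3 \cdot 6 \left(-2 + 6\right) + X\right)\right) = -7 + \left(\left(X + z\right) + \left(3 \cdot 6 \cdot 4 + X\right)\right) = -7 + \left(\left(X + z\right) + \left(72 + X\right)\right) = -7 + \left(72 + z + 2 X\right) = 65 + z + 2 X$)
$- P{\left(-30,T{\left(11 \right)} \right)} = - (65 - 30 + 2 \left(-8\right)) = - (65 - 30 - 16) = \left(-1\right) 19 = -19$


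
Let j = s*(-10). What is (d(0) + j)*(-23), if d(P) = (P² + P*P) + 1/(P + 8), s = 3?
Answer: 5497/8 ≈ 687.13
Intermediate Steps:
d(P) = 1/(8 + P) + 2*P² (d(P) = (P² + P²) + 1/(8 + P) = 2*P² + 1/(8 + P) = 1/(8 + P) + 2*P²)
j = -30 (j = 3*(-10) = -30)
(d(0) + j)*(-23) = ((1 + 2*0³ + 16*0²)/(8 + 0) - 30)*(-23) = ((1 + 2*0 + 16*0)/8 - 30)*(-23) = ((1 + 0 + 0)/8 - 30)*(-23) = ((⅛)*1 - 30)*(-23) = (⅛ - 30)*(-23) = -239/8*(-23) = 5497/8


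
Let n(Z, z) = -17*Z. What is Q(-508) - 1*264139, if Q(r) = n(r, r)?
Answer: -255503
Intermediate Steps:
Q(r) = -17*r
Q(-508) - 1*264139 = -17*(-508) - 1*264139 = 8636 - 264139 = -255503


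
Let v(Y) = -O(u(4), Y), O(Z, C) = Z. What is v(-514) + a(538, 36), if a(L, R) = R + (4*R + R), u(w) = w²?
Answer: 200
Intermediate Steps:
a(L, R) = 6*R (a(L, R) = R + 5*R = 6*R)
v(Y) = -16 (v(Y) = -1*4² = -1*16 = -16)
v(-514) + a(538, 36) = -16 + 6*36 = -16 + 216 = 200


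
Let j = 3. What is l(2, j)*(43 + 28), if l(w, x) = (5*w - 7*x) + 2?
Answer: -639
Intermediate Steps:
l(w, x) = 2 - 7*x + 5*w (l(w, x) = (-7*x + 5*w) + 2 = 2 - 7*x + 5*w)
l(2, j)*(43 + 28) = (2 - 7*3 + 5*2)*(43 + 28) = (2 - 21 + 10)*71 = -9*71 = -639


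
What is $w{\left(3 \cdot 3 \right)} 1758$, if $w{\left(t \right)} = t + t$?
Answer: $31644$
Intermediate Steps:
$w{\left(t \right)} = 2 t$
$w{\left(3 \cdot 3 \right)} 1758 = 2 \cdot 3 \cdot 3 \cdot 1758 = 2 \cdot 9 \cdot 1758 = 18 \cdot 1758 = 31644$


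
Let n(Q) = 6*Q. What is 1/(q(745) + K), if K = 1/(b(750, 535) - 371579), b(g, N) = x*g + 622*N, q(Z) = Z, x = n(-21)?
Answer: 133309/99315204 ≈ 0.0013423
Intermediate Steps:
x = -126 (x = 6*(-21) = -126)
b(g, N) = -126*g + 622*N
K = -1/133309 (K = 1/((-126*750 + 622*535) - 371579) = 1/((-94500 + 332770) - 371579) = 1/(238270 - 371579) = 1/(-133309) = -1/133309 ≈ -7.5014e-6)
1/(q(745) + K) = 1/(745 - 1/133309) = 1/(99315204/133309) = 133309/99315204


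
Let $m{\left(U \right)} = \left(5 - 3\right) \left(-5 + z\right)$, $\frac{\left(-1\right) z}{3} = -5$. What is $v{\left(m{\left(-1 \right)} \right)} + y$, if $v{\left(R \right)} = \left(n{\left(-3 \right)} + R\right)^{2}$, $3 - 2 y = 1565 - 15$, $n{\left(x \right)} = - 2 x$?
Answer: $- \frac{195}{2} \approx -97.5$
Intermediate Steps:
$z = 15$ ($z = \left(-3\right) \left(-5\right) = 15$)
$m{\left(U \right)} = 20$ ($m{\left(U \right)} = \left(5 - 3\right) \left(-5 + 15\right) = 2 \cdot 10 = 20$)
$y = - \frac{1547}{2}$ ($y = \frac{3}{2} - \frac{1565 - 15}{2} = \frac{3}{2} - 775 = - \frac{1547}{2} \approx -773.5$)
$v{\left(R \right)} = \left(6 + R\right)^{2}$ ($v{\left(R \right)} = \left(\left(-2\right) \left(-3\right) + R\right)^{2} = \left(6 + R\right)^{2}$)
$v{\left(m{\left(-1 \right)} \right)} + y = \left(6 + 20\right)^{2} - \frac{1547}{2} = 26^{2} - \frac{1547}{2} = 676 - \frac{1547}{2} = - \frac{195}{2}$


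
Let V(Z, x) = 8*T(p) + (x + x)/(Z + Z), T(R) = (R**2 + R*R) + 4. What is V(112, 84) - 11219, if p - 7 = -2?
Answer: -43145/4 ≈ -10786.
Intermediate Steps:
p = 5 (p = 7 - 2 = 5)
T(R) = 4 + 2*R**2 (T(R) = (R**2 + R**2) + 4 = 2*R**2 + 4 = 4 + 2*R**2)
V(Z, x) = 432 + x/Z (V(Z, x) = 8*(4 + 2*5**2) + (x + x)/(Z + Z) = 8*(4 + 2*25) + (2*x)/((2*Z)) = 8*(4 + 50) + (2*x)*(1/(2*Z)) = 8*54 + x/Z = 432 + x/Z)
V(112, 84) - 11219 = (432 + 84/112) - 11219 = (432 + 84*(1/112)) - 11219 = (432 + 3/4) - 11219 = 1731/4 - 11219 = -43145/4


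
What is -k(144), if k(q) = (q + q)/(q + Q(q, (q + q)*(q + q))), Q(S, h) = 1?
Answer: -288/145 ≈ -1.9862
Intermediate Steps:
k(q) = 2*q/(1 + q) (k(q) = (q + q)/(q + 1) = (2*q)/(1 + q) = 2*q/(1 + q))
-k(144) = -2*144/(1 + 144) = -2*144/145 = -1*288/145 = -288/145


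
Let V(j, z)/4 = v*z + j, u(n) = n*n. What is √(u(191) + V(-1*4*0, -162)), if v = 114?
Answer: I*√37391 ≈ 193.37*I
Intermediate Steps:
u(n) = n²
V(j, z) = 4*j + 456*z (V(j, z) = 4*(114*z + j) = 4*(j + 114*z) = 4*j + 456*z)
√(u(191) + V(-1*4*0, -162)) = √(191² + (4*(-1*4*0) + 456*(-162))) = √(36481 + (4*(-4*0) - 73872)) = √(36481 + (4*0 - 73872)) = √(36481 + (0 - 73872)) = √(36481 - 73872) = √(-37391) = I*√37391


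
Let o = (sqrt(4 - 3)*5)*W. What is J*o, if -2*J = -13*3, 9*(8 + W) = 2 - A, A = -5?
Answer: -4225/6 ≈ -704.17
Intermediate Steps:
W = -65/9 (W = -8 + (2 - 1*(-5))/9 = -8 + (2 + 5)/9 = -8 + (1/9)*7 = -8 + 7/9 = -65/9 ≈ -7.2222)
J = 39/2 (J = -(-13)*3/2 = -1/2*(-39) = 39/2 ≈ 19.500)
o = -325/9 (o = (sqrt(4 - 3)*5)*(-65/9) = (sqrt(1)*5)*(-65/9) = (1*5)*(-65/9) = 5*(-65/9) = -325/9 ≈ -36.111)
J*o = (39/2)*(-325/9) = -4225/6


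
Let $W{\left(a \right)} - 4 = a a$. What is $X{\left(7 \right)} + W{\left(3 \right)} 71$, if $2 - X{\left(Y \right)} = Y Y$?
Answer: $876$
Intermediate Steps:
$W{\left(a \right)} = 4 + a^{2}$ ($W{\left(a \right)} = 4 + a a = 4 + a^{2}$)
$X{\left(Y \right)} = 2 - Y^{2}$ ($X{\left(Y \right)} = 2 - Y Y = 2 - Y^{2}$)
$X{\left(7 \right)} + W{\left(3 \right)} 71 = \left(2 - 7^{2}\right) + \left(4 + 3^{2}\right) 71 = \left(2 - 49\right) + \left(4 + 9\right) 71 = \left(2 - 49\right) + 13 \cdot 71 = -47 + 923 = 876$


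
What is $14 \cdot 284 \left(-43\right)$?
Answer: $-170968$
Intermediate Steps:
$14 \cdot 284 \left(-43\right) = 14 \left(-12212\right) = -170968$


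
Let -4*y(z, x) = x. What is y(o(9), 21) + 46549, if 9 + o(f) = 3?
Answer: 186175/4 ≈ 46544.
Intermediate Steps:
o(f) = -6 (o(f) = -9 + 3 = -6)
y(z, x) = -x/4
y(o(9), 21) + 46549 = -¼*21 + 46549 = -21/4 + 46549 = 186175/4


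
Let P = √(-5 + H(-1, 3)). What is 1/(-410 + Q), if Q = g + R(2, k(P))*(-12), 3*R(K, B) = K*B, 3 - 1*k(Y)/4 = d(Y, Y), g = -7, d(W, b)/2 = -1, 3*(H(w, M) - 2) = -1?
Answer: -1/577 ≈ -0.0017331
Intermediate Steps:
H(w, M) = 5/3 (H(w, M) = 2 + (⅓)*(-1) = 2 - ⅓ = 5/3)
d(W, b) = -2 (d(W, b) = 2*(-1) = -2)
P = I*√30/3 (P = √(-5 + 5/3) = √(-10/3) = I*√30/3 ≈ 1.8257*I)
k(Y) = 20 (k(Y) = 12 - 4*(-2) = 12 + 8 = 20)
R(K, B) = B*K/3 (R(K, B) = (K*B)/3 = (B*K)/3 = B*K/3)
Q = -167 (Q = -7 + ((⅓)*20*2)*(-12) = -7 + (40/3)*(-12) = -7 - 160 = -167)
1/(-410 + Q) = 1/(-410 - 167) = 1/(-577) = -1/577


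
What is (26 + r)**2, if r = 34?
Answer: 3600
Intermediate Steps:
(26 + r)**2 = (26 + 34)**2 = 60**2 = 3600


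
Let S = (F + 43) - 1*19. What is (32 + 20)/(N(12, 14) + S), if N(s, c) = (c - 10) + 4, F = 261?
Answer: 52/293 ≈ 0.17747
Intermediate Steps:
N(s, c) = -6 + c (N(s, c) = (-10 + c) + 4 = -6 + c)
S = 285 (S = (261 + 43) - 1*19 = 304 - 19 = 285)
(32 + 20)/(N(12, 14) + S) = (32 + 20)/((-6 + 14) + 285) = 52/(8 + 285) = 52/293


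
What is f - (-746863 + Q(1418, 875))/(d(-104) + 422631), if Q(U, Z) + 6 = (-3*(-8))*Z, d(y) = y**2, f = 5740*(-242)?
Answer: -602091832891/433447 ≈ -1.3891e+6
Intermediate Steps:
f = -1389080
Q(U, Z) = -6 + 24*Z (Q(U, Z) = -6 + (-3*(-8))*Z = -6 + 24*Z)
f - (-746863 + Q(1418, 875))/(d(-104) + 422631) = -1389080 - (-746863 + (-6 + 24*875))/((-104)**2 + 422631) = -1389080 - (-746863 + (-6 + 21000))/(10816 + 422631) = -1389080 - (-746863 + 20994)/433447 = -1389080 - (-725869)/433447 = -1389080 - 1*(-725869/433447) = -1389080 + 725869/433447 = -602091832891/433447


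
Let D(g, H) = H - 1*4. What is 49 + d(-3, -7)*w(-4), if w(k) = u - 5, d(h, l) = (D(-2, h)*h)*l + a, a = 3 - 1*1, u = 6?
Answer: -96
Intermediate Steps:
D(g, H) = -4 + H (D(g, H) = H - 4 = -4 + H)
a = 2 (a = 3 - 1 = 2)
d(h, l) = 2 + h*l*(-4 + h) (d(h, l) = ((-4 + h)*h)*l + 2 = (h*(-4 + h))*l + 2 = h*l*(-4 + h) + 2 = 2 + h*l*(-4 + h))
w(k) = 1 (w(k) = 6 - 5 = 1)
49 + d(-3, -7)*w(-4) = 49 + (2 - 3*(-7)*(-4 - 3))*1 = 49 + (2 - 3*(-7)*(-7))*1 = 49 + (2 - 147)*1 = 49 - 145*1 = 49 - 145 = -96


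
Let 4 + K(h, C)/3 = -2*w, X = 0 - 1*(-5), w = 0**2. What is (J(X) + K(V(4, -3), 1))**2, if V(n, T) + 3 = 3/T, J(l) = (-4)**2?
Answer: 16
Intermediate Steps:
w = 0
X = 5 (X = 0 + 5 = 5)
J(l) = 16
V(n, T) = -3 + 3/T
K(h, C) = -12 (K(h, C) = -12 + 3*(-2*0) = -12 + 3*0 = -12 + 0 = -12)
(J(X) + K(V(4, -3), 1))**2 = (16 - 12)**2 = 4**2 = 16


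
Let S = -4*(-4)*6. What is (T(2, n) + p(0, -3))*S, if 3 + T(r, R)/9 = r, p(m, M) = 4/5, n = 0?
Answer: -3936/5 ≈ -787.20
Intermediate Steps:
p(m, M) = ⅘ (p(m, M) = 4*(⅕) = ⅘)
T(r, R) = -27 + 9*r
S = 96 (S = 16*6 = 96)
(T(2, n) + p(0, -3))*S = ((-27 + 9*2) + ⅘)*96 = ((-27 + 18) + ⅘)*96 = (-9 + ⅘)*96 = -41/5*96 = -3936/5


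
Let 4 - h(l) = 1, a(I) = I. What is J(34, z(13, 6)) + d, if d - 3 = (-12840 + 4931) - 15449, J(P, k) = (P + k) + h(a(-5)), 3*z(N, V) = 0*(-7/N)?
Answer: -23318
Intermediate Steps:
h(l) = 3 (h(l) = 4 - 1*1 = 4 - 1 = 3)
z(N, V) = 0 (z(N, V) = (0*(-7/N))/3 = (⅓)*0 = 0)
J(P, k) = 3 + P + k (J(P, k) = (P + k) + 3 = 3 + P + k)
d = -23355 (d = 3 + ((-12840 + 4931) - 15449) = 3 + (-7909 - 15449) = 3 - 23358 = -23355)
J(34, z(13, 6)) + d = (3 + 34 + 0) - 23355 = 37 - 23355 = -23318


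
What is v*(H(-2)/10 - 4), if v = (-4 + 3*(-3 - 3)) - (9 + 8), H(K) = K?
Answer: 819/5 ≈ 163.80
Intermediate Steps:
v = -39 (v = (-4 + 3*(-6)) - 1*17 = (-4 - 18) - 17 = -22 - 17 = -39)
v*(H(-2)/10 - 4) = -39*(-2/10 - 4) = -39*(-2*⅒ - 4) = -39*(-⅕ - 4) = -39*(-21/5) = 819/5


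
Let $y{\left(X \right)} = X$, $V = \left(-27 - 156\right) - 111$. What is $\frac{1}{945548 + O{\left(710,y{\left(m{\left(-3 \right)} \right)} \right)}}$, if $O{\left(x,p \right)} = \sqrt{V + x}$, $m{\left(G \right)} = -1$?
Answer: $\frac{236387}{223515254972} - \frac{\sqrt{26}}{223515254972} \approx 1.0576 \cdot 10^{-6}$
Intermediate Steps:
$V = -294$ ($V = -183 - 111 = -294$)
$O{\left(x,p \right)} = \sqrt{-294 + x}$
$\frac{1}{945548 + O{\left(710,y{\left(m{\left(-3 \right)} \right)} \right)}} = \frac{1}{945548 + \sqrt{-294 + 710}} = \frac{1}{945548 + \sqrt{416}} = \frac{1}{945548 + 4 \sqrt{26}}$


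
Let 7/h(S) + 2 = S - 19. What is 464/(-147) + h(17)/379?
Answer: -704453/222852 ≈ -3.1611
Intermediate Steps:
h(S) = 7/(-21 + S) (h(S) = 7/(-2 + (S - 19)) = 7/(-2 + (-19 + S)) = 7/(-21 + S))
464/(-147) + h(17)/379 = 464/(-147) + (7/(-21 + 17))/379 = 464*(-1/147) + (7/(-4))*(1/379) = -464/147 + (7*(-¼))*(1/379) = -464/147 - 7/4*1/379 = -464/147 - 7/1516 = -704453/222852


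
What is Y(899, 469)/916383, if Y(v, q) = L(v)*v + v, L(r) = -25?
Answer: -7192/305461 ≈ -0.023545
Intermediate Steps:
Y(v, q) = -24*v (Y(v, q) = -25*v + v = -24*v)
Y(899, 469)/916383 = -24*899/916383 = -21576*1/916383 = -7192/305461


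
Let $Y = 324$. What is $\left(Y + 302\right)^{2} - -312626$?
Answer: $704502$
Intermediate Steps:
$\left(Y + 302\right)^{2} - -312626 = \left(324 + 302\right)^{2} - -312626 = 626^{2} + 312626 = 391876 + 312626 = 704502$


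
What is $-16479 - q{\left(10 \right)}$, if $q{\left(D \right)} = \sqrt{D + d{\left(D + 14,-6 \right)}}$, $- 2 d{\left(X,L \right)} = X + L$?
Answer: $-16480$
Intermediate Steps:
$d{\left(X,L \right)} = - \frac{L}{2} - \frac{X}{2}$ ($d{\left(X,L \right)} = - \frac{X + L}{2} = - \frac{L + X}{2} = - \frac{L}{2} - \frac{X}{2}$)
$q{\left(D \right)} = \sqrt{-4 + \frac{D}{2}}$ ($q{\left(D \right)} = \sqrt{D - \left(-3 + \frac{D + 14}{2}\right)} = \sqrt{D - \left(-3 + \frac{14 + D}{2}\right)} = \sqrt{D + \left(3 - \left(7 + \frac{D}{2}\right)\right)} = \sqrt{D - \left(4 + \frac{D}{2}\right)} = \sqrt{-4 + \frac{D}{2}}$)
$-16479 - q{\left(10 \right)} = -16479 - \frac{\sqrt{-16 + 2 \cdot 10}}{2} = -16479 - \frac{\sqrt{-16 + 20}}{2} = -16479 - \frac{\sqrt{4}}{2} = -16479 - \frac{1}{2} \cdot 2 = -16479 - 1 = -16480$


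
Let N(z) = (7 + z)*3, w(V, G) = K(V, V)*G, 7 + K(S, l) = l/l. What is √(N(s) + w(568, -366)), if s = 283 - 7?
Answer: √3045 ≈ 55.182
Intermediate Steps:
s = 276
K(S, l) = -6 (K(S, l) = -7 + l/l = -7 + 1 = -6)
w(V, G) = -6*G
N(z) = 21 + 3*z
√(N(s) + w(568, -366)) = √((21 + 3*276) - 6*(-366)) = √((21 + 828) + 2196) = √(849 + 2196) = √3045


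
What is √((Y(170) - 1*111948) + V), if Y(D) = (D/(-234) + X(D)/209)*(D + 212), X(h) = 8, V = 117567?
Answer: √355852904693/8151 ≈ 73.185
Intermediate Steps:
Y(D) = (212 + D)*(8/209 - D/234) (Y(D) = (D/(-234) + 8/209)*(D + 212) = (D*(-1/234) + 8*(1/209))*(212 + D) = (-D/234 + 8/209)*(212 + D) = (8/209 - D/234)*(212 + D) = (212 + D)*(8/209 - D/234))
√((Y(170) - 1*111948) + V) = √(((1696/209 - 21218/24453*170 - 1/234*170²) - 1*111948) + 117567) = √(((1696/209 - 3607060/24453 - 1/234*28900) - 111948) + 117567) = √(((1696/209 - 3607060/24453 - 14450/117) - 111948) + 117567) = √((-6428678/24453 - 111948) + 117567) = √(-2743893122/24453 + 117567) = √(130972729/24453) = √355852904693/8151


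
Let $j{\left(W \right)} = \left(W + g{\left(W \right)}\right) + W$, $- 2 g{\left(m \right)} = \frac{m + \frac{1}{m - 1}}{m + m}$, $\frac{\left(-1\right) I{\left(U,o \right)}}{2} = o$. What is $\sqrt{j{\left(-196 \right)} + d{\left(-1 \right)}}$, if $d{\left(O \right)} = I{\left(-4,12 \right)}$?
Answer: $\frac{i \sqrt{12664929257}}{5516} \approx 20.402 i$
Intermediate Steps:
$I{\left(U,o \right)} = - 2 o$
$d{\left(O \right)} = -24$ ($d{\left(O \right)} = \left(-2\right) 12 = -24$)
$g{\left(m \right)} = - \frac{m + \frac{1}{-1 + m}}{4 m}$ ($g{\left(m \right)} = - \frac{\left(m + \frac{1}{m - 1}\right) \frac{1}{m + m}}{2} = - \frac{\left(m + \frac{1}{-1 + m}\right) \frac{1}{2 m}}{2} = - \frac{\frac{1}{2} \frac{1}{m} \left(m + \frac{1}{-1 + m}\right)}{2} = - \frac{m + \frac{1}{-1 + m}}{4 m}$)
$j{\left(W \right)} = 2 W + \frac{-1 + W - W^{2}}{4 W \left(-1 + W\right)}$ ($j{\left(W \right)} = \left(W + \frac{-1 + W - W^{2}}{4 W \left(-1 + W\right)}\right) + W = 2 W + \frac{-1 + W - W^{2}}{4 W \left(-1 + W\right)}$)
$\sqrt{j{\left(-196 \right)} + d{\left(-1 \right)}} = \sqrt{\frac{-1 - 196 - 9 \left(-196\right)^{2} + 8 \left(-196\right)^{3}}{4 \left(-196\right) \left(-1 - 196\right)} - 24} = \sqrt{\frac{1}{4} \left(- \frac{1}{196}\right) \frac{1}{-197} \left(-1 - 196 - 345744 + 8 \left(-7529536\right)\right) - 24} = \sqrt{\frac{1}{4} \left(- \frac{1}{196}\right) \left(- \frac{1}{197}\right) \left(-1 - 196 - 345744 - 60236288\right) - 24} = \sqrt{\frac{1}{4} \left(- \frac{1}{196}\right) \left(- \frac{1}{197}\right) \left(-60582229\right) - 24} = \sqrt{- \frac{60582229}{154448} - 24} = \sqrt{- \frac{64288981}{154448}} = \frac{i \sqrt{12664929257}}{5516}$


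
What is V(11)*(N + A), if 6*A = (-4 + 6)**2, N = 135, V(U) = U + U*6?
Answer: 31339/3 ≈ 10446.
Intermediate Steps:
V(U) = 7*U (V(U) = U + 6*U = 7*U)
A = 2/3 (A = (-4 + 6)**2/6 = (1/6)*2**2 = (1/6)*4 = 2/3 ≈ 0.66667)
V(11)*(N + A) = (7*11)*(135 + 2/3) = 77*(407/3) = 31339/3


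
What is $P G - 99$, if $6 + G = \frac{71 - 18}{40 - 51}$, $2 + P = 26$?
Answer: $- \frac{3945}{11} \approx -358.64$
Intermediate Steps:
$P = 24$ ($P = -2 + 26 = 24$)
$G = - \frac{119}{11}$ ($G = -6 + \frac{71 - 18}{40 - 51} = -6 + \frac{53}{-11} = -6 + 53 \left(- \frac{1}{11}\right) = -6 - \frac{53}{11} = - \frac{119}{11} \approx -10.818$)
$P G - 99 = 24 \left(- \frac{119}{11}\right) - 99 = - \frac{2856}{11} - 99 = - \frac{3945}{11}$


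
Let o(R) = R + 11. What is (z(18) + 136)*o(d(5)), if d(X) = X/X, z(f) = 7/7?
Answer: 1644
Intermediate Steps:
z(f) = 1 (z(f) = 7*(1/7) = 1)
d(X) = 1
o(R) = 11 + R
(z(18) + 136)*o(d(5)) = (1 + 136)*(11 + 1) = 137*12 = 1644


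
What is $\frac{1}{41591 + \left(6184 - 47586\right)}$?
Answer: $\frac{1}{189} \approx 0.005291$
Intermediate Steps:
$\frac{1}{41591 + \left(6184 - 47586\right)} = \frac{1}{41591 - 41402} = \frac{1}{189}$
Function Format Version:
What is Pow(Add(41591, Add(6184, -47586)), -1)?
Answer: Rational(1, 189) ≈ 0.0052910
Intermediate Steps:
Pow(Add(41591, Add(6184, -47586)), -1) = Pow(Add(41591, -41402), -1) = Pow(189, -1) = Rational(1, 189)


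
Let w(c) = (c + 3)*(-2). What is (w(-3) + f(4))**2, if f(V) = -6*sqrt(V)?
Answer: 144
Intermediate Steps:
w(c) = -6 - 2*c (w(c) = (3 + c)*(-2) = -6 - 2*c)
(w(-3) + f(4))**2 = ((-6 - 2*(-3)) - 6*sqrt(4))**2 = ((-6 + 6) - 6*2)**2 = (0 - 12)**2 = (-12)**2 = 144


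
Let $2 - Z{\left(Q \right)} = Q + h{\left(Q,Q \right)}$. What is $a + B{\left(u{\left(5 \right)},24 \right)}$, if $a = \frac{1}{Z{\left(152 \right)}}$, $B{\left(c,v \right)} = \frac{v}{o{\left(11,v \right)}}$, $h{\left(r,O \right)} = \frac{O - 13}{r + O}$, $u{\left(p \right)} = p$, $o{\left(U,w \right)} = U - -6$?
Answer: $\frac{1092568}{777563} \approx 1.4051$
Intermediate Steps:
$o{\left(U,w \right)} = 6 + U$ ($o{\left(U,w \right)} = U + 6 = 6 + U$)
$h{\left(r,O \right)} = \frac{-13 + O}{O + r}$
$Z{\left(Q \right)} = 2 - Q - \frac{-13 + Q}{2 Q}$ ($Z{\left(Q \right)} = 2 - \left(Q + \frac{-13 + Q}{Q + Q}\right) = 2 - \left(Q + \frac{-13 + Q}{2 Q}\right) = 2 - Q - \frac{-13 + Q}{2 Q}$)
$B{\left(c,v \right)} = \frac{v}{17}$ ($B{\left(c,v \right)} = \frac{v}{6 + 11} = \frac{v}{17}$)
$a = - \frac{304}{45739}$ ($a = \frac{1}{\frac{3}{2} - 152 + \frac{13}{2 \cdot 152}} = \frac{1}{\frac{3}{2} - 152 + \frac{13}{2} \cdot \frac{1}{152}} = \frac{1}{\frac{3}{2} - 152 + \frac{13}{304}} = \frac{1}{- \frac{45739}{304}} = - \frac{304}{45739} \approx -0.0066464$)
$a + B{\left(u{\left(5 \right)},24 \right)} = - \frac{304}{45739} + \frac{1}{17} \cdot 24 = - \frac{304}{45739} + \frac{24}{17} = \frac{1092568}{777563}$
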